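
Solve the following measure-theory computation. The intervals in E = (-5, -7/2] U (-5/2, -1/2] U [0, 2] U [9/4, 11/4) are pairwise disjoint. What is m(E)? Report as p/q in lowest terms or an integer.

For pairwise disjoint intervals, m(union_i I_i) = sum_i m(I_i),
and m is invariant under swapping open/closed endpoints (single points have measure 0).
So m(E) = sum_i (b_i - a_i).
  I_1 has length -7/2 - (-5) = 3/2.
  I_2 has length -1/2 - (-5/2) = 2.
  I_3 has length 2 - 0 = 2.
  I_4 has length 11/4 - 9/4 = 1/2.
Summing:
  m(E) = 3/2 + 2 + 2 + 1/2 = 6.

6


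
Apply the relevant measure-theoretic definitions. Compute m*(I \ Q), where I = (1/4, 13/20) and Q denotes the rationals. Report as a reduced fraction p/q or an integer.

The interval I = (1/4, 13/20) has m(I) = 13/20 - 1/4 = 2/5 (endpoints are measure-zero, so open/closed/half-open agree). Write I = (I cap Q) u (I \ Q). The rationals in I are countable, so m*(I cap Q) = 0 (cover each rational by intervals whose total length is arbitrarily small). By countable subadditivity m*(I) <= m*(I cap Q) + m*(I \ Q), hence m*(I \ Q) >= m(I) = 2/5. The reverse inequality m*(I \ Q) <= m*(I) = 2/5 is trivial since (I \ Q) is a subset of I. Therefore m*(I \ Q) = 2/5.

2/5


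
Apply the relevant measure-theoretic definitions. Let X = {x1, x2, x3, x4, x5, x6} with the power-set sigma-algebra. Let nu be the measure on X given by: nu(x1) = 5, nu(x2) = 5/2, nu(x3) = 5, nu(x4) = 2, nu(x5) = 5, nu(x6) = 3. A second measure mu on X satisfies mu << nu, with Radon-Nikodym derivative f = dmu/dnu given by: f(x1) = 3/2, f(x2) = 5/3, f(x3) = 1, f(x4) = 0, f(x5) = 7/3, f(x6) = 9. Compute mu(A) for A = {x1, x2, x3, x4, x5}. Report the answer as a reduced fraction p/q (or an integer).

By the defining property of the Radon-Nikodym derivative, for every measurable set A,
  mu(A) = integral_A f dnu.
Since nu is a discrete measure concentrated on the atoms of X, the integral over A reduces to the sum
  mu(A) = sum_{x in A} f(x) * nu({x}).
Computing each term:
  x1: f(x1) * nu(x1) = 3/2 * 5 = 15/2.
  x2: f(x2) * nu(x2) = 5/3 * 5/2 = 25/6.
  x3: f(x3) * nu(x3) = 1 * 5 = 5.
  x4: f(x4) * nu(x4) = 0 * 2 = 0.
  x5: f(x5) * nu(x5) = 7/3 * 5 = 35/3.
Summing: mu(A) = 15/2 + 25/6 + 5 + 0 + 35/3 = 85/3.

85/3


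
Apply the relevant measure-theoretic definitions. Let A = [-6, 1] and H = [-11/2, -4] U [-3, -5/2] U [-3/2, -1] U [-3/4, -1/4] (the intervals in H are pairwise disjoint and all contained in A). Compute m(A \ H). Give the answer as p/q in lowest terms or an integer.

The ambient interval has length m(A) = 1 - (-6) = 7.
Since the holes are disjoint and sit inside A, by finite additivity
  m(H) = sum_i (b_i - a_i), and m(A \ H) = m(A) - m(H).
Computing the hole measures:
  m(H_1) = -4 - (-11/2) = 3/2.
  m(H_2) = -5/2 - (-3) = 1/2.
  m(H_3) = -1 - (-3/2) = 1/2.
  m(H_4) = -1/4 - (-3/4) = 1/2.
Summed: m(H) = 3/2 + 1/2 + 1/2 + 1/2 = 3.
So m(A \ H) = 7 - 3 = 4.

4


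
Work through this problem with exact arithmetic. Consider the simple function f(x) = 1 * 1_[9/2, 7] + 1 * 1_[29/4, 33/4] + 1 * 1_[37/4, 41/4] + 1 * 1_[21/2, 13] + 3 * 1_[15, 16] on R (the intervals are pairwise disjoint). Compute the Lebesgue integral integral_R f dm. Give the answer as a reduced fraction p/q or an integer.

For a simple function f = sum_i c_i * 1_{A_i} with disjoint A_i,
  integral f dm = sum_i c_i * m(A_i).
Lengths of the A_i:
  m(A_1) = 7 - 9/2 = 5/2.
  m(A_2) = 33/4 - 29/4 = 1.
  m(A_3) = 41/4 - 37/4 = 1.
  m(A_4) = 13 - 21/2 = 5/2.
  m(A_5) = 16 - 15 = 1.
Contributions c_i * m(A_i):
  (1) * (5/2) = 5/2.
  (1) * (1) = 1.
  (1) * (1) = 1.
  (1) * (5/2) = 5/2.
  (3) * (1) = 3.
Total: 5/2 + 1 + 1 + 5/2 + 3 = 10.

10


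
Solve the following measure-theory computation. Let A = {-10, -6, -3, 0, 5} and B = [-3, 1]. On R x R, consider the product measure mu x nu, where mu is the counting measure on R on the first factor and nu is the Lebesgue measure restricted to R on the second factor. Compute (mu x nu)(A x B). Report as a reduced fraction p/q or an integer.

For a measurable rectangle A x B, the product measure satisfies
  (mu x nu)(A x B) = mu(A) * nu(B).
  mu(A) = 5.
  nu(B) = 4.
  (mu x nu)(A x B) = 5 * 4 = 20.

20


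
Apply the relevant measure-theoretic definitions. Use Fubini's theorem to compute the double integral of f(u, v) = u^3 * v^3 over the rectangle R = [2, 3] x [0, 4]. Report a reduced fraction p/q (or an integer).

f(u, v) is a tensor product of a function of u and a function of v, and both factors are bounded continuous (hence Lebesgue integrable) on the rectangle, so Fubini's theorem applies:
  integral_R f d(m x m) = (integral_a1^b1 u^3 du) * (integral_a2^b2 v^3 dv).
Inner integral in u: integral_{2}^{3} u^3 du = (3^4 - 2^4)/4
  = 65/4.
Inner integral in v: integral_{0}^{4} v^3 dv = (4^4 - 0^4)/4
  = 64.
Product: (65/4) * (64) = 1040.

1040


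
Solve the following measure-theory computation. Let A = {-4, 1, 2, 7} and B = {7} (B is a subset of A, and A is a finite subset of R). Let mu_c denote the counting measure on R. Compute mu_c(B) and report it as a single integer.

Counting measure assigns mu_c(E) = |E| (number of elements) when E is finite.
B has 1 element(s), so mu_c(B) = 1.

1


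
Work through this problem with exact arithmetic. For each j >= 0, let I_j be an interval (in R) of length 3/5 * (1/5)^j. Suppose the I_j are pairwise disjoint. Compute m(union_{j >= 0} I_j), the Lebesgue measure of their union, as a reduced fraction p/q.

By countable additivity of the Lebesgue measure on pairwise disjoint measurable sets,
  m(union_{j >= 0} I_j) = sum_{j >= 0} m(I_j) = sum_{j >= 0} a * r^j,
  with a = 3/5 and r = 1/5.
Since 0 < r = 1/5 < 1, the geometric series converges:
  sum_{j >= 0} a * r^j = a / (1 - r).
  = 3/5 / (1 - 1/5)
  = 3/5 / (4/5)
  = 3/4.

3/4


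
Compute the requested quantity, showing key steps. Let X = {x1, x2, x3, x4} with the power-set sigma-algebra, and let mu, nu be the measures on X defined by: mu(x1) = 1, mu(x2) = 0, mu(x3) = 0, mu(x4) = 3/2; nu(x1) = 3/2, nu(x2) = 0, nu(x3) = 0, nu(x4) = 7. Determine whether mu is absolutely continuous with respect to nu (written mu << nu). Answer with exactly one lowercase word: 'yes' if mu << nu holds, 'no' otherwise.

mu << nu means: every nu-null measurable set is also mu-null; equivalently, for every atom x, if nu({x}) = 0 then mu({x}) = 0.
Checking each atom:
  x1: nu = 3/2 > 0 -> no constraint.
  x2: nu = 0, mu = 0 -> consistent with mu << nu.
  x3: nu = 0, mu = 0 -> consistent with mu << nu.
  x4: nu = 7 > 0 -> no constraint.
No atom violates the condition. Therefore mu << nu.

yes


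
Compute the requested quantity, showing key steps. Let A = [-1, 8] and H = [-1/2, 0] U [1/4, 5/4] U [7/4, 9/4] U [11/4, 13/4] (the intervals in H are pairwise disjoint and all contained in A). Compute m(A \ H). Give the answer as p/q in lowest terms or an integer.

The ambient interval has length m(A) = 8 - (-1) = 9.
Since the holes are disjoint and sit inside A, by finite additivity
  m(H) = sum_i (b_i - a_i), and m(A \ H) = m(A) - m(H).
Computing the hole measures:
  m(H_1) = 0 - (-1/2) = 1/2.
  m(H_2) = 5/4 - 1/4 = 1.
  m(H_3) = 9/4 - 7/4 = 1/2.
  m(H_4) = 13/4 - 11/4 = 1/2.
Summed: m(H) = 1/2 + 1 + 1/2 + 1/2 = 5/2.
So m(A \ H) = 9 - 5/2 = 13/2.

13/2


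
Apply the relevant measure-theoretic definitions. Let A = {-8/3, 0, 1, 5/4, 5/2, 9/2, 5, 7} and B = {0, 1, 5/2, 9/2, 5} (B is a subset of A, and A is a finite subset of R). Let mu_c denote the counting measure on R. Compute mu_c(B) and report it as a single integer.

Counting measure assigns mu_c(E) = |E| (number of elements) when E is finite.
B has 5 element(s), so mu_c(B) = 5.

5


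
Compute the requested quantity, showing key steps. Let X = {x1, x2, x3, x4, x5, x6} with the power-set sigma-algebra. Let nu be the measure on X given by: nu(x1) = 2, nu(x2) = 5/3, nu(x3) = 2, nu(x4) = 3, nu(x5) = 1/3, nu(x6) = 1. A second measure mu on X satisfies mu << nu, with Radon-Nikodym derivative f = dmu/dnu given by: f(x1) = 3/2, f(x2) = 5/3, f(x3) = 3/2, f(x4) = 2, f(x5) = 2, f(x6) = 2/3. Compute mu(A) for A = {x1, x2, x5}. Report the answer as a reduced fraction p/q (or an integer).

By the defining property of the Radon-Nikodym derivative, for every measurable set A,
  mu(A) = integral_A f dnu.
Since nu is a discrete measure concentrated on the atoms of X, the integral over A reduces to the sum
  mu(A) = sum_{x in A} f(x) * nu({x}).
Computing each term:
  x1: f(x1) * nu(x1) = 3/2 * 2 = 3.
  x2: f(x2) * nu(x2) = 5/3 * 5/3 = 25/9.
  x5: f(x5) * nu(x5) = 2 * 1/3 = 2/3.
Summing: mu(A) = 3 + 25/9 + 2/3 = 58/9.

58/9


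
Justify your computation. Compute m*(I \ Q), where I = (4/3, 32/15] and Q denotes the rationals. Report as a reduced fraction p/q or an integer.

The interval I = (4/3, 32/15] has m(I) = 32/15 - 4/3 = 4/5 (endpoints are measure-zero, so open/closed/half-open agree). Write I = (I cap Q) u (I \ Q). The rationals in I are countable, so m*(I cap Q) = 0 (cover each rational by intervals whose total length is arbitrarily small). By countable subadditivity m*(I) <= m*(I cap Q) + m*(I \ Q), hence m*(I \ Q) >= m(I) = 4/5. The reverse inequality m*(I \ Q) <= m*(I) = 4/5 is trivial since (I \ Q) is a subset of I. Therefore m*(I \ Q) = 4/5.

4/5


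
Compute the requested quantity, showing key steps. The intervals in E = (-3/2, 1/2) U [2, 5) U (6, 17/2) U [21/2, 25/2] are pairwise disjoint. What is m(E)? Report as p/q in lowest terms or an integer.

For pairwise disjoint intervals, m(union_i I_i) = sum_i m(I_i),
and m is invariant under swapping open/closed endpoints (single points have measure 0).
So m(E) = sum_i (b_i - a_i).
  I_1 has length 1/2 - (-3/2) = 2.
  I_2 has length 5 - 2 = 3.
  I_3 has length 17/2 - 6 = 5/2.
  I_4 has length 25/2 - 21/2 = 2.
Summing:
  m(E) = 2 + 3 + 5/2 + 2 = 19/2.

19/2


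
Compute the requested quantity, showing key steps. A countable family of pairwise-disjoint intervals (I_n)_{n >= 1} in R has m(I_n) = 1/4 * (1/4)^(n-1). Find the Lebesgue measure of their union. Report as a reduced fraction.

By countable additivity of the Lebesgue measure on pairwise disjoint measurable sets,
  m(union_{n >= 1} I_n) = sum_{n >= 1} m(I_n) = sum_{n >= 1} a * r^(n-1),
  with a = 1/4 and r = 1/4.
Since 0 < r = 1/4 < 1, the geometric series converges:
  sum_{n >= 1} a * r^(n-1) = a / (1 - r).
  = 1/4 / (1 - 1/4)
  = 1/4 / (3/4)
  = 1/3.

1/3


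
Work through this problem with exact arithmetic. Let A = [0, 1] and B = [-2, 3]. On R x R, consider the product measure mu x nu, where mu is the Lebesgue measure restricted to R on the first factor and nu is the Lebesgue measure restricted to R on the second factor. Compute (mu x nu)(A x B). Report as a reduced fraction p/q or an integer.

For a measurable rectangle A x B, the product measure satisfies
  (mu x nu)(A x B) = mu(A) * nu(B).
  mu(A) = 1.
  nu(B) = 5.
  (mu x nu)(A x B) = 1 * 5 = 5.

5


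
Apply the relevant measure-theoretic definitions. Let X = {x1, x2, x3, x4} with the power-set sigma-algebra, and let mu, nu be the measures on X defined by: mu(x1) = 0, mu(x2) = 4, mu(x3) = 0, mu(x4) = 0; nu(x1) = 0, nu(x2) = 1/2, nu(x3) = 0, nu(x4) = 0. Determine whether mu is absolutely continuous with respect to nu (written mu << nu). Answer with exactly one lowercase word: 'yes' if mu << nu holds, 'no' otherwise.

mu << nu means: every nu-null measurable set is also mu-null; equivalently, for every atom x, if nu({x}) = 0 then mu({x}) = 0.
Checking each atom:
  x1: nu = 0, mu = 0 -> consistent with mu << nu.
  x2: nu = 1/2 > 0 -> no constraint.
  x3: nu = 0, mu = 0 -> consistent with mu << nu.
  x4: nu = 0, mu = 0 -> consistent with mu << nu.
No atom violates the condition. Therefore mu << nu.

yes


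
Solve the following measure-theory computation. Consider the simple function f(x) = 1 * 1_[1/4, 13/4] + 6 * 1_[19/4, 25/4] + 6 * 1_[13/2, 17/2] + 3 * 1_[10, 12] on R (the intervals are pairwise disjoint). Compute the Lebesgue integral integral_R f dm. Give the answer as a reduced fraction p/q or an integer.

For a simple function f = sum_i c_i * 1_{A_i} with disjoint A_i,
  integral f dm = sum_i c_i * m(A_i).
Lengths of the A_i:
  m(A_1) = 13/4 - 1/4 = 3.
  m(A_2) = 25/4 - 19/4 = 3/2.
  m(A_3) = 17/2 - 13/2 = 2.
  m(A_4) = 12 - 10 = 2.
Contributions c_i * m(A_i):
  (1) * (3) = 3.
  (6) * (3/2) = 9.
  (6) * (2) = 12.
  (3) * (2) = 6.
Total: 3 + 9 + 12 + 6 = 30.

30


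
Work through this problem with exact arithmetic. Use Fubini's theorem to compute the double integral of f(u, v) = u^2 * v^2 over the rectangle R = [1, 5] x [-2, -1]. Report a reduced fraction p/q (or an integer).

f(u, v) is a tensor product of a function of u and a function of v, and both factors are bounded continuous (hence Lebesgue integrable) on the rectangle, so Fubini's theorem applies:
  integral_R f d(m x m) = (integral_a1^b1 u^2 du) * (integral_a2^b2 v^2 dv).
Inner integral in u: integral_{1}^{5} u^2 du = (5^3 - 1^3)/3
  = 124/3.
Inner integral in v: integral_{-2}^{-1} v^2 dv = ((-1)^3 - (-2)^3)/3
  = 7/3.
Product: (124/3) * (7/3) = 868/9.

868/9


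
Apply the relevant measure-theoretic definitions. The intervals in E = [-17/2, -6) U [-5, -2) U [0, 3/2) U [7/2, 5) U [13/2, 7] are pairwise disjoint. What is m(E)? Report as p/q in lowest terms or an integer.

For pairwise disjoint intervals, m(union_i I_i) = sum_i m(I_i),
and m is invariant under swapping open/closed endpoints (single points have measure 0).
So m(E) = sum_i (b_i - a_i).
  I_1 has length -6 - (-17/2) = 5/2.
  I_2 has length -2 - (-5) = 3.
  I_3 has length 3/2 - 0 = 3/2.
  I_4 has length 5 - 7/2 = 3/2.
  I_5 has length 7 - 13/2 = 1/2.
Summing:
  m(E) = 5/2 + 3 + 3/2 + 3/2 + 1/2 = 9.

9


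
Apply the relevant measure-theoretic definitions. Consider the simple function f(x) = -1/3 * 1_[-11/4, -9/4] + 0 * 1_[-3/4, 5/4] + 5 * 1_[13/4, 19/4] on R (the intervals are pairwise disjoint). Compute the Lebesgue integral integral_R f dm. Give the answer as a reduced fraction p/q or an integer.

For a simple function f = sum_i c_i * 1_{A_i} with disjoint A_i,
  integral f dm = sum_i c_i * m(A_i).
Lengths of the A_i:
  m(A_1) = -9/4 - (-11/4) = 1/2.
  m(A_2) = 5/4 - (-3/4) = 2.
  m(A_3) = 19/4 - 13/4 = 3/2.
Contributions c_i * m(A_i):
  (-1/3) * (1/2) = -1/6.
  (0) * (2) = 0.
  (5) * (3/2) = 15/2.
Total: -1/6 + 0 + 15/2 = 22/3.

22/3


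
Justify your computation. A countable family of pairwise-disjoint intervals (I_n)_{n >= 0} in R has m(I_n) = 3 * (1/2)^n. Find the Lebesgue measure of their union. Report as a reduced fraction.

By countable additivity of the Lebesgue measure on pairwise disjoint measurable sets,
  m(union_{n >= 0} I_n) = sum_{n >= 0} m(I_n) = sum_{n >= 0} a * r^n,
  with a = 3 and r = 1/2.
Since 0 < r = 1/2 < 1, the geometric series converges:
  sum_{n >= 0} a * r^n = a / (1 - r).
  = 3 / (1 - 1/2)
  = 3 / (1/2)
  = 6.

6


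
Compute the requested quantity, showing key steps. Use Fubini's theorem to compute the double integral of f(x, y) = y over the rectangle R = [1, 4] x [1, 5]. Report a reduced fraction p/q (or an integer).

f(x, y) is a tensor product of a function of x and a function of y, and both factors are bounded continuous (hence Lebesgue integrable) on the rectangle, so Fubini's theorem applies:
  integral_R f d(m x m) = (integral_a1^b1 1 dx) * (integral_a2^b2 y dy).
Inner integral in x: integral_{1}^{4} 1 dx = (4^1 - 1^1)/1
  = 3.
Inner integral in y: integral_{1}^{5} y dy = (5^2 - 1^2)/2
  = 12.
Product: (3) * (12) = 36.

36


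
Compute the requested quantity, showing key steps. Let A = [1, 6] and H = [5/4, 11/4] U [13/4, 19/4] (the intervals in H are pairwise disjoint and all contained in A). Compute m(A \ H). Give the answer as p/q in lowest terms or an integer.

The ambient interval has length m(A) = 6 - 1 = 5.
Since the holes are disjoint and sit inside A, by finite additivity
  m(H) = sum_i (b_i - a_i), and m(A \ H) = m(A) - m(H).
Computing the hole measures:
  m(H_1) = 11/4 - 5/4 = 3/2.
  m(H_2) = 19/4 - 13/4 = 3/2.
Summed: m(H) = 3/2 + 3/2 = 3.
So m(A \ H) = 5 - 3 = 2.

2


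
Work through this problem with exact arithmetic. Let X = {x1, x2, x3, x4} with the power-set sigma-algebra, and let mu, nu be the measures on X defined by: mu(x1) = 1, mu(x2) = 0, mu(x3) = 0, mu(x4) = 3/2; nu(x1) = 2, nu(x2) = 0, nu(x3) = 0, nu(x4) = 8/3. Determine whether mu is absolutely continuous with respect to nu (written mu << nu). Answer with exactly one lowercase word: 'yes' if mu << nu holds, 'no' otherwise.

mu << nu means: every nu-null measurable set is also mu-null; equivalently, for every atom x, if nu({x}) = 0 then mu({x}) = 0.
Checking each atom:
  x1: nu = 2 > 0 -> no constraint.
  x2: nu = 0, mu = 0 -> consistent with mu << nu.
  x3: nu = 0, mu = 0 -> consistent with mu << nu.
  x4: nu = 8/3 > 0 -> no constraint.
No atom violates the condition. Therefore mu << nu.

yes


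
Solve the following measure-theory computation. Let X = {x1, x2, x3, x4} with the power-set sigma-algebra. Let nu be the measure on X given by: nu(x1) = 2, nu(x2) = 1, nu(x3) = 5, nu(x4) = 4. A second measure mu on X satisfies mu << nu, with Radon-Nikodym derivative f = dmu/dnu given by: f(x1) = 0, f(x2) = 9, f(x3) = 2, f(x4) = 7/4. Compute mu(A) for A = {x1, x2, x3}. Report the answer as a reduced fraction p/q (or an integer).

By the defining property of the Radon-Nikodym derivative, for every measurable set A,
  mu(A) = integral_A f dnu.
Since nu is a discrete measure concentrated on the atoms of X, the integral over A reduces to the sum
  mu(A) = sum_{x in A} f(x) * nu({x}).
Computing each term:
  x1: f(x1) * nu(x1) = 0 * 2 = 0.
  x2: f(x2) * nu(x2) = 9 * 1 = 9.
  x3: f(x3) * nu(x3) = 2 * 5 = 10.
Summing: mu(A) = 0 + 9 + 10 = 19.

19


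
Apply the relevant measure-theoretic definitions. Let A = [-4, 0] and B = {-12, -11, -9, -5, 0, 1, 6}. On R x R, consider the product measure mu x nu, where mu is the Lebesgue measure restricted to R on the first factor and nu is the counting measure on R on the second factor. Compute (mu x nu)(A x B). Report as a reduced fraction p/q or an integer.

For a measurable rectangle A x B, the product measure satisfies
  (mu x nu)(A x B) = mu(A) * nu(B).
  mu(A) = 4.
  nu(B) = 7.
  (mu x nu)(A x B) = 4 * 7 = 28.

28


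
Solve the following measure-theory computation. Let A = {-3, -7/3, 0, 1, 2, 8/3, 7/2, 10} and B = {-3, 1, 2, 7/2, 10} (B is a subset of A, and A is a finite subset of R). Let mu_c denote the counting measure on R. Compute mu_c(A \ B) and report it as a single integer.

Counting measure assigns mu_c(E) = |E| (number of elements) when E is finite. For B subset A, A \ B is the set of elements of A not in B, so |A \ B| = |A| - |B|.
|A| = 8, |B| = 5, so mu_c(A \ B) = 8 - 5 = 3.

3


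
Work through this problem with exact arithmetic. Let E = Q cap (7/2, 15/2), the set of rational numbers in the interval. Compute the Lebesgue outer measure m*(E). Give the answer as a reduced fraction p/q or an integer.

The set Q cap (7/2, 15/2) is countable (a subset of the countable set Q). Lebesgue outer measure of any countable set is 0: each singleton {q} has m*({q}) = 0, and by countable subadditivity m*(union_k {q_k}) <= sum_k m*({q_k}) = sum_k 0 = 0. The reverse inequality m*(E) >= 0 is automatic. So m*(Q cap (7/2, 15/2)) = 0.

0


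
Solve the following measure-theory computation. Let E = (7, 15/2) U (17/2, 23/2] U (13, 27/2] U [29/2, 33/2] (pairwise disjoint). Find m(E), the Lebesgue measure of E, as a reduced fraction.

For pairwise disjoint intervals, m(union_i I_i) = sum_i m(I_i),
and m is invariant under swapping open/closed endpoints (single points have measure 0).
So m(E) = sum_i (b_i - a_i).
  I_1 has length 15/2 - 7 = 1/2.
  I_2 has length 23/2 - 17/2 = 3.
  I_3 has length 27/2 - 13 = 1/2.
  I_4 has length 33/2 - 29/2 = 2.
Summing:
  m(E) = 1/2 + 3 + 1/2 + 2 = 6.

6


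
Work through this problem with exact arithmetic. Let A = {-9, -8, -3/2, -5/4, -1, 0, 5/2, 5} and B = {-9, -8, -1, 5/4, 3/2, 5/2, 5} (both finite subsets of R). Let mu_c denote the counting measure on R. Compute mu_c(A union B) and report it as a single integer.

Counting measure on a finite set equals cardinality. By inclusion-exclusion, |A union B| = |A| + |B| - |A cap B|.
|A| = 8, |B| = 7, |A cap B| = 5.
So mu_c(A union B) = 8 + 7 - 5 = 10.

10


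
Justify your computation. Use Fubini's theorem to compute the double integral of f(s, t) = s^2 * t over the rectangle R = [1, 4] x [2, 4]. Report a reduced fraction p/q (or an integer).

f(s, t) is a tensor product of a function of s and a function of t, and both factors are bounded continuous (hence Lebesgue integrable) on the rectangle, so Fubini's theorem applies:
  integral_R f d(m x m) = (integral_a1^b1 s^2 ds) * (integral_a2^b2 t dt).
Inner integral in s: integral_{1}^{4} s^2 ds = (4^3 - 1^3)/3
  = 21.
Inner integral in t: integral_{2}^{4} t dt = (4^2 - 2^2)/2
  = 6.
Product: (21) * (6) = 126.

126


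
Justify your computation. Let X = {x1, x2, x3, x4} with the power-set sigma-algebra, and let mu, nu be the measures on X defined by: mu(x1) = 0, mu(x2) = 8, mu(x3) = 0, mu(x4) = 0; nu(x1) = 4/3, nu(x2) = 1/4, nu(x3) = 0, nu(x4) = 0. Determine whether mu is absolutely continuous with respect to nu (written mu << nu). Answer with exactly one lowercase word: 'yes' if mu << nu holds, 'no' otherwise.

mu << nu means: every nu-null measurable set is also mu-null; equivalently, for every atom x, if nu({x}) = 0 then mu({x}) = 0.
Checking each atom:
  x1: nu = 4/3 > 0 -> no constraint.
  x2: nu = 1/4 > 0 -> no constraint.
  x3: nu = 0, mu = 0 -> consistent with mu << nu.
  x4: nu = 0, mu = 0 -> consistent with mu << nu.
No atom violates the condition. Therefore mu << nu.

yes


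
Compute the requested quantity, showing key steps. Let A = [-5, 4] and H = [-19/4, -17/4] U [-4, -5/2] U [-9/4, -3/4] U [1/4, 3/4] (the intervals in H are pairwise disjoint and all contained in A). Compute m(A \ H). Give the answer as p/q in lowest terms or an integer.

The ambient interval has length m(A) = 4 - (-5) = 9.
Since the holes are disjoint and sit inside A, by finite additivity
  m(H) = sum_i (b_i - a_i), and m(A \ H) = m(A) - m(H).
Computing the hole measures:
  m(H_1) = -17/4 - (-19/4) = 1/2.
  m(H_2) = -5/2 - (-4) = 3/2.
  m(H_3) = -3/4 - (-9/4) = 3/2.
  m(H_4) = 3/4 - 1/4 = 1/2.
Summed: m(H) = 1/2 + 3/2 + 3/2 + 1/2 = 4.
So m(A \ H) = 9 - 4 = 5.

5


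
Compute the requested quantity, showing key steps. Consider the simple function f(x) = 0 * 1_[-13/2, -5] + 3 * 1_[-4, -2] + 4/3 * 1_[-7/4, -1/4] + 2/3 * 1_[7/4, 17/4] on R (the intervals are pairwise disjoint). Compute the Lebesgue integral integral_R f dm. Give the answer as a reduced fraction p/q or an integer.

For a simple function f = sum_i c_i * 1_{A_i} with disjoint A_i,
  integral f dm = sum_i c_i * m(A_i).
Lengths of the A_i:
  m(A_1) = -5 - (-13/2) = 3/2.
  m(A_2) = -2 - (-4) = 2.
  m(A_3) = -1/4 - (-7/4) = 3/2.
  m(A_4) = 17/4 - 7/4 = 5/2.
Contributions c_i * m(A_i):
  (0) * (3/2) = 0.
  (3) * (2) = 6.
  (4/3) * (3/2) = 2.
  (2/3) * (5/2) = 5/3.
Total: 0 + 6 + 2 + 5/3 = 29/3.

29/3


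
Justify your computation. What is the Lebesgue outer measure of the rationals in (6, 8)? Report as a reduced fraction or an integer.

The set Q cap (6, 8) is countable (a subset of the countable set Q). Lebesgue outer measure of any countable set is 0: each singleton {q} has m*({q}) = 0, and by countable subadditivity m*(union_k {q_k}) <= sum_k m*({q_k}) = sum_k 0 = 0. The reverse inequality m*(E) >= 0 is automatic. So m*(Q cap (6, 8)) = 0.

0


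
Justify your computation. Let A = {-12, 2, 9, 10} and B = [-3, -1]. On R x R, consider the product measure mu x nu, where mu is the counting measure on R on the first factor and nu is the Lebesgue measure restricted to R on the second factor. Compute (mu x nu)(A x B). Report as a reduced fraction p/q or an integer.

For a measurable rectangle A x B, the product measure satisfies
  (mu x nu)(A x B) = mu(A) * nu(B).
  mu(A) = 4.
  nu(B) = 2.
  (mu x nu)(A x B) = 4 * 2 = 8.

8


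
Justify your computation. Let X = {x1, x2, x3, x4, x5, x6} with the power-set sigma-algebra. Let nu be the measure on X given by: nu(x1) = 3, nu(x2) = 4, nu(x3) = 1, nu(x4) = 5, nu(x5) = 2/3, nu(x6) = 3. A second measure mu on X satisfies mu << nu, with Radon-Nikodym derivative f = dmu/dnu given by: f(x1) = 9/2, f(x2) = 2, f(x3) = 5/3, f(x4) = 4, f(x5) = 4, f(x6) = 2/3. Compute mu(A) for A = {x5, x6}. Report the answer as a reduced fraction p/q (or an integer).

By the defining property of the Radon-Nikodym derivative, for every measurable set A,
  mu(A) = integral_A f dnu.
Since nu is a discrete measure concentrated on the atoms of X, the integral over A reduces to the sum
  mu(A) = sum_{x in A} f(x) * nu({x}).
Computing each term:
  x5: f(x5) * nu(x5) = 4 * 2/3 = 8/3.
  x6: f(x6) * nu(x6) = 2/3 * 3 = 2.
Summing: mu(A) = 8/3 + 2 = 14/3.

14/3


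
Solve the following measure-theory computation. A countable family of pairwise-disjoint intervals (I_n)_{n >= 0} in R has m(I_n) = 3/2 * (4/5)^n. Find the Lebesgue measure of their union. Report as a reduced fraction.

By countable additivity of the Lebesgue measure on pairwise disjoint measurable sets,
  m(union_{n >= 0} I_n) = sum_{n >= 0} m(I_n) = sum_{n >= 0} a * r^n,
  with a = 3/2 and r = 4/5.
Since 0 < r = 4/5 < 1, the geometric series converges:
  sum_{n >= 0} a * r^n = a / (1 - r).
  = 3/2 / (1 - 4/5)
  = 3/2 / (1/5)
  = 15/2.

15/2


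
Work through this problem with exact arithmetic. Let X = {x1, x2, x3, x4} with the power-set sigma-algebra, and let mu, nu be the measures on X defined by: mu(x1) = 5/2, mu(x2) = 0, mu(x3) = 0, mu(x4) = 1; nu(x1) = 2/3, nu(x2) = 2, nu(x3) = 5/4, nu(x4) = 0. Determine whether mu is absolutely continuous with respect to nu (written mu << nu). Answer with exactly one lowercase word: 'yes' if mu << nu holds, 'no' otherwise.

mu << nu means: every nu-null measurable set is also mu-null; equivalently, for every atom x, if nu({x}) = 0 then mu({x}) = 0.
Checking each atom:
  x1: nu = 2/3 > 0 -> no constraint.
  x2: nu = 2 > 0 -> no constraint.
  x3: nu = 5/4 > 0 -> no constraint.
  x4: nu = 0, mu = 1 > 0 -> violates mu << nu.
The atom(s) x4 violate the condition (nu = 0 but mu > 0). Therefore mu is NOT absolutely continuous w.r.t. nu.

no


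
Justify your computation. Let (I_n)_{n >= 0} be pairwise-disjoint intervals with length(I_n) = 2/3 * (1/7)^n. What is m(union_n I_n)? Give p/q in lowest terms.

By countable additivity of the Lebesgue measure on pairwise disjoint measurable sets,
  m(union_{n >= 0} I_n) = sum_{n >= 0} m(I_n) = sum_{n >= 0} a * r^n,
  with a = 2/3 and r = 1/7.
Since 0 < r = 1/7 < 1, the geometric series converges:
  sum_{n >= 0} a * r^n = a / (1 - r).
  = 2/3 / (1 - 1/7)
  = 2/3 / (6/7)
  = 7/9.

7/9


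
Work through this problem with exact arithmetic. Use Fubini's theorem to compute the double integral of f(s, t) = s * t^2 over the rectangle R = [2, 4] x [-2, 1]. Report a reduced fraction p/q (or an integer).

f(s, t) is a tensor product of a function of s and a function of t, and both factors are bounded continuous (hence Lebesgue integrable) on the rectangle, so Fubini's theorem applies:
  integral_R f d(m x m) = (integral_a1^b1 s ds) * (integral_a2^b2 t^2 dt).
Inner integral in s: integral_{2}^{4} s ds = (4^2 - 2^2)/2
  = 6.
Inner integral in t: integral_{-2}^{1} t^2 dt = (1^3 - (-2)^3)/3
  = 3.
Product: (6) * (3) = 18.

18


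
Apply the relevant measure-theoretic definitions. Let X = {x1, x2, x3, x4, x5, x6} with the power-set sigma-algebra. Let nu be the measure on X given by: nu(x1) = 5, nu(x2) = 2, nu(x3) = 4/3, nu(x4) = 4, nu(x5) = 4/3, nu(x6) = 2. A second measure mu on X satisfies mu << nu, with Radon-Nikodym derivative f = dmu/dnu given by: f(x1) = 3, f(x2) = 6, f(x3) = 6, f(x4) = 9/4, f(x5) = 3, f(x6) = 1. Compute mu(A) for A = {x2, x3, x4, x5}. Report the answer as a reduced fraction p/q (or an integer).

By the defining property of the Radon-Nikodym derivative, for every measurable set A,
  mu(A) = integral_A f dnu.
Since nu is a discrete measure concentrated on the atoms of X, the integral over A reduces to the sum
  mu(A) = sum_{x in A} f(x) * nu({x}).
Computing each term:
  x2: f(x2) * nu(x2) = 6 * 2 = 12.
  x3: f(x3) * nu(x3) = 6 * 4/3 = 8.
  x4: f(x4) * nu(x4) = 9/4 * 4 = 9.
  x5: f(x5) * nu(x5) = 3 * 4/3 = 4.
Summing: mu(A) = 12 + 8 + 9 + 4 = 33.

33


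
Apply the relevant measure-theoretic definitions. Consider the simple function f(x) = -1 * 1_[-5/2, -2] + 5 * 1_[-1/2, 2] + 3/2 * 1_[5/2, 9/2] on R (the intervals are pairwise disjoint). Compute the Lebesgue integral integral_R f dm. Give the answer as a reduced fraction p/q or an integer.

For a simple function f = sum_i c_i * 1_{A_i} with disjoint A_i,
  integral f dm = sum_i c_i * m(A_i).
Lengths of the A_i:
  m(A_1) = -2 - (-5/2) = 1/2.
  m(A_2) = 2 - (-1/2) = 5/2.
  m(A_3) = 9/2 - 5/2 = 2.
Contributions c_i * m(A_i):
  (-1) * (1/2) = -1/2.
  (5) * (5/2) = 25/2.
  (3/2) * (2) = 3.
Total: -1/2 + 25/2 + 3 = 15.

15


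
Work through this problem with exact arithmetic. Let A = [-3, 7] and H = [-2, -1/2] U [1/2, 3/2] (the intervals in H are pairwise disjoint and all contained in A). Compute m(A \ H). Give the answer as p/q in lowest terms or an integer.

The ambient interval has length m(A) = 7 - (-3) = 10.
Since the holes are disjoint and sit inside A, by finite additivity
  m(H) = sum_i (b_i - a_i), and m(A \ H) = m(A) - m(H).
Computing the hole measures:
  m(H_1) = -1/2 - (-2) = 3/2.
  m(H_2) = 3/2 - 1/2 = 1.
Summed: m(H) = 3/2 + 1 = 5/2.
So m(A \ H) = 10 - 5/2 = 15/2.

15/2


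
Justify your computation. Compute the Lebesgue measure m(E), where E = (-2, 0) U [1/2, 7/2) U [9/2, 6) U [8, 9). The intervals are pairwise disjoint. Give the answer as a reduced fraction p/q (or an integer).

For pairwise disjoint intervals, m(union_i I_i) = sum_i m(I_i),
and m is invariant under swapping open/closed endpoints (single points have measure 0).
So m(E) = sum_i (b_i - a_i).
  I_1 has length 0 - (-2) = 2.
  I_2 has length 7/2 - 1/2 = 3.
  I_3 has length 6 - 9/2 = 3/2.
  I_4 has length 9 - 8 = 1.
Summing:
  m(E) = 2 + 3 + 3/2 + 1 = 15/2.

15/2


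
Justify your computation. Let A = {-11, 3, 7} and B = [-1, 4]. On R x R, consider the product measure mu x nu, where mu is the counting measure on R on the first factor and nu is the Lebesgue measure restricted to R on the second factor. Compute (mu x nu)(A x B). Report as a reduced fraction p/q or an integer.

For a measurable rectangle A x B, the product measure satisfies
  (mu x nu)(A x B) = mu(A) * nu(B).
  mu(A) = 3.
  nu(B) = 5.
  (mu x nu)(A x B) = 3 * 5 = 15.

15


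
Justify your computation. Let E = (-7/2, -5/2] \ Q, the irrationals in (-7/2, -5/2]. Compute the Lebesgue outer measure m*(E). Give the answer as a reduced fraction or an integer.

The interval I = (-7/2, -5/2] has m(I) = -5/2 - (-7/2) = 1 (endpoints are measure-zero, so open/closed/half-open agree). Write I = (I cap Q) u (I \ Q). The rationals in I are countable, so m*(I cap Q) = 0 (cover each rational by intervals whose total length is arbitrarily small). By countable subadditivity m*(I) <= m*(I cap Q) + m*(I \ Q), hence m*(I \ Q) >= m(I) = 1. The reverse inequality m*(I \ Q) <= m*(I) = 1 is trivial since (I \ Q) is a subset of I. Therefore m*(I \ Q) = 1.

1


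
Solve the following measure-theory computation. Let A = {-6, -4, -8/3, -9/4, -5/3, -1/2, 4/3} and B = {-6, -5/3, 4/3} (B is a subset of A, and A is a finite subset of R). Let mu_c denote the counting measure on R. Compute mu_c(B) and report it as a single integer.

Counting measure assigns mu_c(E) = |E| (number of elements) when E is finite.
B has 3 element(s), so mu_c(B) = 3.

3


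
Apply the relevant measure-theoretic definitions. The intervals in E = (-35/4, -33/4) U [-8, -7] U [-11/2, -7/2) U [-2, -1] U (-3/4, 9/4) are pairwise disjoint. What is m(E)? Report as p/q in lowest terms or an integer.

For pairwise disjoint intervals, m(union_i I_i) = sum_i m(I_i),
and m is invariant under swapping open/closed endpoints (single points have measure 0).
So m(E) = sum_i (b_i - a_i).
  I_1 has length -33/4 - (-35/4) = 1/2.
  I_2 has length -7 - (-8) = 1.
  I_3 has length -7/2 - (-11/2) = 2.
  I_4 has length -1 - (-2) = 1.
  I_5 has length 9/4 - (-3/4) = 3.
Summing:
  m(E) = 1/2 + 1 + 2 + 1 + 3 = 15/2.

15/2


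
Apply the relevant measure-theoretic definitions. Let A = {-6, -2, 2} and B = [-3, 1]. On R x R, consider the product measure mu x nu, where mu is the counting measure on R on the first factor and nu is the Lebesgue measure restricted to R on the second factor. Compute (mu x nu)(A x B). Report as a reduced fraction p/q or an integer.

For a measurable rectangle A x B, the product measure satisfies
  (mu x nu)(A x B) = mu(A) * nu(B).
  mu(A) = 3.
  nu(B) = 4.
  (mu x nu)(A x B) = 3 * 4 = 12.

12


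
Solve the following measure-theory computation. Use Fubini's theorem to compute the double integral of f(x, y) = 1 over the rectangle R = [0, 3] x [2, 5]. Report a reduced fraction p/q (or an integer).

f(x, y) is a tensor product of a function of x and a function of y, and both factors are bounded continuous (hence Lebesgue integrable) on the rectangle, so Fubini's theorem applies:
  integral_R f d(m x m) = (integral_a1^b1 1 dx) * (integral_a2^b2 1 dy).
Inner integral in x: integral_{0}^{3} 1 dx = (3^1 - 0^1)/1
  = 3.
Inner integral in y: integral_{2}^{5} 1 dy = (5^1 - 2^1)/1
  = 3.
Product: (3) * (3) = 9.

9


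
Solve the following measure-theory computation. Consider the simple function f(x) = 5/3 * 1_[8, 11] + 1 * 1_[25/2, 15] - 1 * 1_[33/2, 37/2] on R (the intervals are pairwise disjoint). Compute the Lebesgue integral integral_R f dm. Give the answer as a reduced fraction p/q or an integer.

For a simple function f = sum_i c_i * 1_{A_i} with disjoint A_i,
  integral f dm = sum_i c_i * m(A_i).
Lengths of the A_i:
  m(A_1) = 11 - 8 = 3.
  m(A_2) = 15 - 25/2 = 5/2.
  m(A_3) = 37/2 - 33/2 = 2.
Contributions c_i * m(A_i):
  (5/3) * (3) = 5.
  (1) * (5/2) = 5/2.
  (-1) * (2) = -2.
Total: 5 + 5/2 - 2 = 11/2.

11/2


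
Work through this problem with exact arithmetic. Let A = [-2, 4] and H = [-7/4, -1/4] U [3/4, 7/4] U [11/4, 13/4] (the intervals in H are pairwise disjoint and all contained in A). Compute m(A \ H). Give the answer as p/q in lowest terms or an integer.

The ambient interval has length m(A) = 4 - (-2) = 6.
Since the holes are disjoint and sit inside A, by finite additivity
  m(H) = sum_i (b_i - a_i), and m(A \ H) = m(A) - m(H).
Computing the hole measures:
  m(H_1) = -1/4 - (-7/4) = 3/2.
  m(H_2) = 7/4 - 3/4 = 1.
  m(H_3) = 13/4 - 11/4 = 1/2.
Summed: m(H) = 3/2 + 1 + 1/2 = 3.
So m(A \ H) = 6 - 3 = 3.

3


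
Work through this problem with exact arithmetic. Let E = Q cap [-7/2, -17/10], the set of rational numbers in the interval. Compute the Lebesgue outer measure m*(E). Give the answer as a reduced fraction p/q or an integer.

Q cap [-7/2, -17/10] is countable; list its elements as q_1, q_2, ... . Fix eps > 0 and cover the k-th point by an interval of length eps * 2^(-k). The cover has total length eps * sum_{k>=1} 2^(-k) = eps, so by definition of outer measure m*(Q cap [-7/2, -17/10]) <= eps. Since eps was arbitrary and m* >= 0, the outer measure is 0.

0


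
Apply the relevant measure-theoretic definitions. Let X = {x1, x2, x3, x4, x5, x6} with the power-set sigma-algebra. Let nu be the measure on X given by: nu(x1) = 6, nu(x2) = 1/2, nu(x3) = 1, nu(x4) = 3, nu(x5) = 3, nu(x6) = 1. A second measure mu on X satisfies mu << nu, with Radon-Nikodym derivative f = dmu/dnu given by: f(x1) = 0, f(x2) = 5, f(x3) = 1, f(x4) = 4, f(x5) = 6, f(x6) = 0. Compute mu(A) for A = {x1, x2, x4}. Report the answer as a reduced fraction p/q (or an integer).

By the defining property of the Radon-Nikodym derivative, for every measurable set A,
  mu(A) = integral_A f dnu.
Since nu is a discrete measure concentrated on the atoms of X, the integral over A reduces to the sum
  mu(A) = sum_{x in A} f(x) * nu({x}).
Computing each term:
  x1: f(x1) * nu(x1) = 0 * 6 = 0.
  x2: f(x2) * nu(x2) = 5 * 1/2 = 5/2.
  x4: f(x4) * nu(x4) = 4 * 3 = 12.
Summing: mu(A) = 0 + 5/2 + 12 = 29/2.

29/2


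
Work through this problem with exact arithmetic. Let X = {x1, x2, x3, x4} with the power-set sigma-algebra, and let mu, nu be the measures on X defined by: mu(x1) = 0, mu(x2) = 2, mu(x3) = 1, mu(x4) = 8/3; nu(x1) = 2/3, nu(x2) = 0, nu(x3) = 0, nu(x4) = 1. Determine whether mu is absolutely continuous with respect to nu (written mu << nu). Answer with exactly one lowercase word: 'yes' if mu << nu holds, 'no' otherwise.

mu << nu means: every nu-null measurable set is also mu-null; equivalently, for every atom x, if nu({x}) = 0 then mu({x}) = 0.
Checking each atom:
  x1: nu = 2/3 > 0 -> no constraint.
  x2: nu = 0, mu = 2 > 0 -> violates mu << nu.
  x3: nu = 0, mu = 1 > 0 -> violates mu << nu.
  x4: nu = 1 > 0 -> no constraint.
The atom(s) x2, x3 violate the condition (nu = 0 but mu > 0). Therefore mu is NOT absolutely continuous w.r.t. nu.

no


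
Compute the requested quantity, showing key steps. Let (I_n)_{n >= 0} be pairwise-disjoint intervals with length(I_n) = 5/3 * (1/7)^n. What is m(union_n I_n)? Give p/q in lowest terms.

By countable additivity of the Lebesgue measure on pairwise disjoint measurable sets,
  m(union_{n >= 0} I_n) = sum_{n >= 0} m(I_n) = sum_{n >= 0} a * r^n,
  with a = 5/3 and r = 1/7.
Since 0 < r = 1/7 < 1, the geometric series converges:
  sum_{n >= 0} a * r^n = a / (1 - r).
  = 5/3 / (1 - 1/7)
  = 5/3 / (6/7)
  = 35/18.

35/18


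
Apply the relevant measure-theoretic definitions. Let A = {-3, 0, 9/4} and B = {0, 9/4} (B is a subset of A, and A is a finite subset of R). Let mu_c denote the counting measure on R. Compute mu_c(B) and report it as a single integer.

Counting measure assigns mu_c(E) = |E| (number of elements) when E is finite.
B has 2 element(s), so mu_c(B) = 2.

2


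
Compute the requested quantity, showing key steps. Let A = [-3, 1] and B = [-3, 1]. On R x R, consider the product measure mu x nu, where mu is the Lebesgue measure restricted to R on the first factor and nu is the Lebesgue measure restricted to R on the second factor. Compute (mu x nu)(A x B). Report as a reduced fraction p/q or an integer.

For a measurable rectangle A x B, the product measure satisfies
  (mu x nu)(A x B) = mu(A) * nu(B).
  mu(A) = 4.
  nu(B) = 4.
  (mu x nu)(A x B) = 4 * 4 = 16.

16


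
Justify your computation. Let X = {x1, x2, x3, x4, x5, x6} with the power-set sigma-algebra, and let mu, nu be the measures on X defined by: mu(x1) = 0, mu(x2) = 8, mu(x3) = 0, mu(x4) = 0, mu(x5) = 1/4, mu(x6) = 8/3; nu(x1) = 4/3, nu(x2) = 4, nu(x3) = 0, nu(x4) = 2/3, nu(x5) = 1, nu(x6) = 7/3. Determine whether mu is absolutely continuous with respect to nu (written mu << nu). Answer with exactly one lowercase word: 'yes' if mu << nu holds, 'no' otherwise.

mu << nu means: every nu-null measurable set is also mu-null; equivalently, for every atom x, if nu({x}) = 0 then mu({x}) = 0.
Checking each atom:
  x1: nu = 4/3 > 0 -> no constraint.
  x2: nu = 4 > 0 -> no constraint.
  x3: nu = 0, mu = 0 -> consistent with mu << nu.
  x4: nu = 2/3 > 0 -> no constraint.
  x5: nu = 1 > 0 -> no constraint.
  x6: nu = 7/3 > 0 -> no constraint.
No atom violates the condition. Therefore mu << nu.

yes


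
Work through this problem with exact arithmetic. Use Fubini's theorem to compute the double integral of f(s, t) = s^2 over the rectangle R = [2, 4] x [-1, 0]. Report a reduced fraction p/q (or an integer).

f(s, t) is a tensor product of a function of s and a function of t, and both factors are bounded continuous (hence Lebesgue integrable) on the rectangle, so Fubini's theorem applies:
  integral_R f d(m x m) = (integral_a1^b1 s^2 ds) * (integral_a2^b2 1 dt).
Inner integral in s: integral_{2}^{4} s^2 ds = (4^3 - 2^3)/3
  = 56/3.
Inner integral in t: integral_{-1}^{0} 1 dt = (0^1 - (-1)^1)/1
  = 1.
Product: (56/3) * (1) = 56/3.

56/3


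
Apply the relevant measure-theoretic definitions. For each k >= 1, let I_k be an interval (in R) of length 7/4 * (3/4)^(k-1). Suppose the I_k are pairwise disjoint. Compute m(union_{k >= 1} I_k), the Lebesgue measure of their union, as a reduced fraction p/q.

By countable additivity of the Lebesgue measure on pairwise disjoint measurable sets,
  m(union_{k >= 1} I_k) = sum_{k >= 1} m(I_k) = sum_{k >= 1} a * r^(k-1),
  with a = 7/4 and r = 3/4.
Since 0 < r = 3/4 < 1, the geometric series converges:
  sum_{k >= 1} a * r^(k-1) = a / (1 - r).
  = 7/4 / (1 - 3/4)
  = 7/4 / (1/4)
  = 7.

7
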